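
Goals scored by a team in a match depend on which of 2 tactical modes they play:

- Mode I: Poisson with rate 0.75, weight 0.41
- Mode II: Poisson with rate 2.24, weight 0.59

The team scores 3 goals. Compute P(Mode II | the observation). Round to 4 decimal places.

The responsibility of component k is w_k f_k(x) divided by Σ_j w_j f_j(x).
Poisson probabilities:
  L_I = e^(−0.75)·0.75^3/3! = 0.0332133
  L_II = e^(−2.24)·2.24^3/3! = 0.199422
Weight by the priors:
  w_I·L_I = 0.41 × 0.0332133 = 0.0136174
  w_II·L_II = 0.59 × 0.199422 = 0.117659
Normaliser: 0.0136174 + 0.117659 = 0.131276
P(Mode II | data) = 0.117659 / 0.131276 ≈ 0.8963

0.8963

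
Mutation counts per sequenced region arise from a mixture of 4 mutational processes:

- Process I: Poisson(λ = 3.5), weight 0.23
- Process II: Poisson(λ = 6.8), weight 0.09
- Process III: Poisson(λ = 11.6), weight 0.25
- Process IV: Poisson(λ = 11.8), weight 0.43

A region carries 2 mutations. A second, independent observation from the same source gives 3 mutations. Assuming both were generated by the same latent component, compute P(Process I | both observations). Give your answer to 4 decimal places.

Apply Bayes' rule: the posterior for each component is proportional to its prior times its likelihood at x.
Since both observations come from the same component, the likelihood for component k is f_k(x₁)·f_k(x₂).
  p_I = [0.184959] × [0.215785] = 0.0399115
  p_II = [0.0257505] × [0.0583678] = 0.001503
  p_III = [0.000616694] × [0.00238455] = 1.47054e-06
  p_IV = [0.000522467] × [0.00205504] = 1.07369e-06
Prior × likelihood for each component:
  π_I·p_I = 0.23 × 0.0399115 = 0.00917964
  π_II·p_II = 0.09 × 0.001503 = 0.00013527
  π_III·p_III = 0.25 × 1.47054e-06 = 3.67635e-07
  π_IV·p_IV = 0.43 × 1.07369e-06 = 4.61687e-07
Sum: 0.00917964 + 0.00013527 + 3.67635e-07 + 4.61687e-07 = 0.00931573
P(Process I | data) = 0.00917964 / 0.00931573 ≈ 0.9854

0.9854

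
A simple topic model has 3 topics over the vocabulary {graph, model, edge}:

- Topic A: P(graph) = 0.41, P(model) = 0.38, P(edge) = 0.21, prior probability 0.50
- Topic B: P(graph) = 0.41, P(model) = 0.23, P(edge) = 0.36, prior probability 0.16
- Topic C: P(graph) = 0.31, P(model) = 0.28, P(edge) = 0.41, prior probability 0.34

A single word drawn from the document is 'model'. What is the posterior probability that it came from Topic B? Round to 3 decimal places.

Apply Bayes' rule: the posterior for each component is proportional to its prior times its likelihood at x.
Categorical probabilities:
  L_A = 0.38
  L_B = 0.23
  L_C = 0.28
Multiply by the mixture weights:
  π_A·L_A = 0.50 × 0.38 = 0.19
  π_B·L_B = 0.16 × 0.23 = 0.0368
  π_C·L_C = 0.34 × 0.28 = 0.0952
Sum: 0.19 + 0.0368 + 0.0952 = 0.322
So the posterior for Topic B is 0.0368 / 0.322 ≈ 0.114.

0.114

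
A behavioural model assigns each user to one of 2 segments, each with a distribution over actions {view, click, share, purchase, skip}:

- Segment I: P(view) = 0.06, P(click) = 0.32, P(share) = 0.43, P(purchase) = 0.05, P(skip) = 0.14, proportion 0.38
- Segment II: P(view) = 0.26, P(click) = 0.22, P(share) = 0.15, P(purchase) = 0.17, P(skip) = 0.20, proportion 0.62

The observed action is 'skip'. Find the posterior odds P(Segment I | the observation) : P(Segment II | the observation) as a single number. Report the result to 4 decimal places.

0.4290

Posterior odds = (π_i f_i(x)) / (π_j f_j(x)); the normalising sum cancels.
Component likelihoods at x = 'skip':
  p_I = P(skip | comp) = 0.14
  p_II = P(skip | comp) = 0.20
Odds = (0.38/0.62) × (0.14/0.2) = 0.612903 × 0.7 ≈ 0.4290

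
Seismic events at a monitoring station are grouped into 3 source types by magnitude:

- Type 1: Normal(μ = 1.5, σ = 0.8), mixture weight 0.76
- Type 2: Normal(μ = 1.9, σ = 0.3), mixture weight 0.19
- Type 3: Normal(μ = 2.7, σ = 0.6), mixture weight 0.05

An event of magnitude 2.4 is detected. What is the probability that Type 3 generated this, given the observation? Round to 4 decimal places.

0.0999

Posterior ∝ prior × likelihood, so P(k | x) ∝ π_k f_k(x); normalise over all components.
Evaluate each component's likelihood at the observed value:
  L_1 = 0.264846
  L_2 = 0.33159
  L_3 = 0.586776
Multiply by the mixture weights:
  π_1·L_1 = 0.76 × 0.264846 = 0.201283
  π_2·L_2 = 0.19 × 0.33159 = 0.0630022
  π_3·L_3 = 0.05 × 0.586776 = 0.0293388
Sum: 0.201283 + 0.0630022 + 0.0293388 = 0.293624
P(Type 3 | data) ≈ 0.0999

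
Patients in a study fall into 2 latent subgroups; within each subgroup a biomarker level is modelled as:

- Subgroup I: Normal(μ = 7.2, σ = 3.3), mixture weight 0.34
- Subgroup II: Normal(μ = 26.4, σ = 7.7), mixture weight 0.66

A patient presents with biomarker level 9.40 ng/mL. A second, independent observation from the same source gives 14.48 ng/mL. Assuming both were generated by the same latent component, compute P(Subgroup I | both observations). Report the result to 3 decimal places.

P(component k | x) = π_k·f_k(x) / marginal(x), where marginal(x) = Σ_j π_j·f_j(x).
Since both observations come from the same component, the likelihood for component k is f_k(x₁)·f_k(x₂).
  p_I = [(1/(3.3·√(2π)))·exp(−(9.40−7.2)²/(2·3.3²)) = 0.120892·exp(-0.22222) = 0.0968024] × [0.0106073] = 0.00102681
  p_II = [(1/(7.7·√(2π)))·exp(−(9.40−26.4)²/(2·7.7²)) = 0.051811·exp(-2.43717) = 0.00452865] × [0.0156327] = 7.07949e-05
Unnormalised posteriors:
  π_I·p_I = 0.34 × 0.00102681 = 0.000349116
  π_II·p_II = 0.66 × 7.07949e-05 = 4.67246e-05
Denominator: 0.000349116 + 4.67246e-05 = 0.000395841
So the posterior for Subgroup I is 0.000349116 / 0.000395841 ≈ 0.882.

0.882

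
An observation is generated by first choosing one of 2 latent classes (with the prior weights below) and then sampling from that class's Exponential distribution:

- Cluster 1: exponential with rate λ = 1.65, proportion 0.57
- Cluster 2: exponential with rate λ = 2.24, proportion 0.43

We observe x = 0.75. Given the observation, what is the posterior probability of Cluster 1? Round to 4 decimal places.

P(component k | x) = P(Z=k)·f_k(x) / marginal(x), where marginal(x) = Σ_j P(Z=j)·f_j(x).
Exponential densities:
  L_1 = 1.65·e^(−1.65·0.75) = 1.65·e^(−1.2375) = 0.478679
  L_2 = 2.24·e^(−2.24·0.75) = 2.24·e^(−1.6800) = 0.417478
Weight by the priors:
  P(Z=1)·L_1 = 0.57 × 0.478679 = 0.272847
  P(Z=2)·L_2 = 0.43 × 0.417478 = 0.179515
Sum: 0.272847 + 0.179515 = 0.452363
Responsibility of Cluster 1: 0.272847 / 0.452363 ≈ 0.6032

0.6032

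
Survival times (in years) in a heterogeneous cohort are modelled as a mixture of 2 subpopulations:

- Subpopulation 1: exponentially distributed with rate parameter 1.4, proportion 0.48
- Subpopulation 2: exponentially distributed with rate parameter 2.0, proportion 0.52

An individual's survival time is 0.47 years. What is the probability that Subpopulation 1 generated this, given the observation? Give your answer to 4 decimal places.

Posterior ∝ prior × likelihood, so P(k | x) ∝ P(Z=k) f_k(x); normalise over all components.
Component likelihoods at x = 0.47 years:
  L_1 = 1.4·e^(−1.4·0.47) = 1.4·e^(−0.6580) = 0.725041
  L_2 = 2.0·e^(−2.0·0.47) = 2.0·e^(−0.9400) = 0.781256
Prior × likelihood for each component:
  P(Z=1)·L_1 = 0.48 × 0.725041 = 0.348019
  P(Z=2)·L_2 = 0.52 × 0.781256 = 0.406253
Evidence: 0.348019 + 0.406253 = 0.754272
So the posterior for Subpopulation 1 is 0.348019 / 0.754272 ≈ 0.4614.

0.4614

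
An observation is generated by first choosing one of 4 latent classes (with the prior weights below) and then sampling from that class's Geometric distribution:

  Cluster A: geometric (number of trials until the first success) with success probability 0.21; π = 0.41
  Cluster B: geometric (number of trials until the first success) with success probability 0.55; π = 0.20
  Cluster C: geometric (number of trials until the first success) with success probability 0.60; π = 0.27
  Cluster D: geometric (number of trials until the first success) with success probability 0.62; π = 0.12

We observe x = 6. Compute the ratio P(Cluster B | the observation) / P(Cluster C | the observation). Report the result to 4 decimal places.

1.2236

Since P(k|x) ∝ π_k f_k(x), the posterior odds are π_i f_i(x) / (π_j f_j(x)).
Evaluate each component's likelihood at the observed value:
  p_A = 0.21·(1−0.21)^5 = 0.21·0.307706 = 0.0646182
  p_B = 0.55·(1−0.55)^5 = 0.55·0.0184528 = 0.010149
  p_C = 0.60·(1−0.60)^5 = 0.60·0.01024 = 0.006144
  p_D = 0.62·(1−0.62)^5 = 0.62·0.00792352 = 0.00491258
Odds = (0.20/0.27) × (0.010149/0.006144) = 0.740741 × 1.65186 ≈ 1.2236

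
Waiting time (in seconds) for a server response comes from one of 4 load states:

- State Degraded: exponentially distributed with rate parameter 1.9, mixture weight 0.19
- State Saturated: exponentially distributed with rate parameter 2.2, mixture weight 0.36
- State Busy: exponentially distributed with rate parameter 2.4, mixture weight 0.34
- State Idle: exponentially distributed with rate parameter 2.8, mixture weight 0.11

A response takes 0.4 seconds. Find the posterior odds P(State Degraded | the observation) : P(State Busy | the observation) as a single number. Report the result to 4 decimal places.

0.5404

Only the two components matter; the odds are (π_i f_i(x)) / (π_j f_j(x)).
Exponential densities:
  L_Degraded = 1.9·e^(−1.9·0.4) = 1.9·e^(−0.7600) = 0.888566
  L_Saturated = 2.2·e^(−2.2·0.4) = 2.2·e^(−0.8800) = 0.912522
  L_Busy = 2.4·e^(−2.4·0.4) = 2.4·e^(−0.9600) = 0.918943
  L_Idle = 2.8·e^(−2.8·0.4) = 2.8·e^(−1.1200) = 0.913583
Posterior odds = (π_Degraded·L_Degraded) / (π_Busy·L_Busy) = (0.19·0.888566) / (0.34·0.918943) = 0.168828 / 0.312441 ≈ 0.5404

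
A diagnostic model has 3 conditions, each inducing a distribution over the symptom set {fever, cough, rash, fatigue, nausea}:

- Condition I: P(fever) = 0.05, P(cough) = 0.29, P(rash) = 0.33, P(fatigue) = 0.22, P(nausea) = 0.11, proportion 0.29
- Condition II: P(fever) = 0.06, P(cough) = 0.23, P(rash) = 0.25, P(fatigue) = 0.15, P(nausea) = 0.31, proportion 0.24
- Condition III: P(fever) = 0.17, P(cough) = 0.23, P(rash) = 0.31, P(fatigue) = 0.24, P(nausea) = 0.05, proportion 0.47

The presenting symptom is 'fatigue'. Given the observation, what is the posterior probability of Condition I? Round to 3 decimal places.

Apply Bayes' rule: the posterior for each component is proportional to its prior times its likelihood at x.
Component likelihoods at x = 'fatigue':
  L_I = 0.22
  L_II = 0.15
  L_III = 0.24
Unnormalised posteriors:
  w_I·L_I = 0.29 × 0.22 = 0.0638
  w_II·L_II = 0.24 × 0.15 = 0.036
  w_III·L_III = 0.47 × 0.24 = 0.1128
Evidence: 0.0638 + 0.036 + 0.1128 = 0.2126
Responsibility of Condition I: 0.0638 / 0.2126 ≈ 0.300

0.300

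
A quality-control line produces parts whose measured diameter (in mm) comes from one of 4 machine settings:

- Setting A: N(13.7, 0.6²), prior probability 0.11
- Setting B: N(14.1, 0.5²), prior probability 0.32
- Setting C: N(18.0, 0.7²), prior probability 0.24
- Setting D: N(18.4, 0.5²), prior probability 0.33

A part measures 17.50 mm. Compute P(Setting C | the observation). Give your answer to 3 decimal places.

Apply Bayes' rule: the posterior for each component is proportional to its prior times its likelihood at x.
Normal densities:
  f_A = (1/(0.6·√(2π)))·exp(−(17.50−13.7)²/(2·0.6²)) = 0.664904·exp(-20.05556) = 1.29641e-09
  f_B = (1/(0.5·√(2π)))·exp(−(17.50−14.1)²/(2·0.5²)) = 0.797885·exp(-23.12000) = 7.26192e-11
  f_C = (1/(0.7·√(2π)))·exp(−(17.50−18.0)²/(2·0.7²)) = 0.569918·exp(-0.25510) = 0.441593
  f_D = (1/(0.5·√(2π)))·exp(−(17.50−18.4)²/(2·0.5²)) = 0.797885·exp(-1.62000) = 0.1579
Prior × likelihood for each component:
  P(Z=A)·f_A = 0.11 × 1.29641e-09 = 1.42605e-10
  P(Z=B)·f_B = 0.32 × 7.26192e-11 = 2.32382e-11
  P(Z=C)·f_C = 0.24 × 0.441593 = 0.105982
  P(Z=D)·f_D = 0.33 × 0.1579 = 0.0521071
Normaliser: 1.42605e-10 + 2.32382e-11 + 0.105982 + 0.0521071 = 0.15809
So the posterior for Setting C is 0.105982 / 0.15809 ≈ 0.670.

0.670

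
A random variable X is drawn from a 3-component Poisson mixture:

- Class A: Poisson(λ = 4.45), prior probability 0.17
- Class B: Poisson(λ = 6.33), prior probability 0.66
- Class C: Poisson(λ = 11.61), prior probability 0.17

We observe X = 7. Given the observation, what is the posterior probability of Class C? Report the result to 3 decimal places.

Posterior ∝ prior × likelihood, so P(k | x) ∝ π_k f_k(x); normalise over all components.
Evaluate each component's likelihood at the observed value:
  f_A = 0.0800717
  f_B = 0.143983
  f_C = 0.051196
Multiply by the mixture weights:
  π_A·f_A = 0.17 × 0.0800717 = 0.0136122
  π_B·f_B = 0.66 × 0.143983 = 0.0950288
  π_C·f_C = 0.17 × 0.051196 = 0.00870332
Sum: 0.0136122 + 0.0950288 + 0.00870332 = 0.117344
So the posterior for Class C is 0.00870332 / 0.117344 ≈ 0.074.

0.074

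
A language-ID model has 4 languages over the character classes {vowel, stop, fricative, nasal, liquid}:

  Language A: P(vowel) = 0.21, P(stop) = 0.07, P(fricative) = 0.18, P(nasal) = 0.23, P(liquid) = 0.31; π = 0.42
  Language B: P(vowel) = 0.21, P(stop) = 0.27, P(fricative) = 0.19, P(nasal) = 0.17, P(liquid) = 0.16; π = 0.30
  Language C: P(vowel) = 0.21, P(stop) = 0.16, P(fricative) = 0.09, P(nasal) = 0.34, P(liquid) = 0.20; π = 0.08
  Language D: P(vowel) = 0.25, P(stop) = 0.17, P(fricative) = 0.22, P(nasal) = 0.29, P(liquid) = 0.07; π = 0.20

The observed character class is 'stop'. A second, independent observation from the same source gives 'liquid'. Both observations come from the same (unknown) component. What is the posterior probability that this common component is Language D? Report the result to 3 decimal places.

0.088

By Bayes' theorem, P(k | x) = π_k f_k(x) / Σ_j π_j f_j(x).
Since both observations come from the same component, the likelihood for component k is f_k(x₁)·f_k(x₂).
  p_A = [0.07] × [0.31] = 0.0217
  p_B = [0.27] × [0.16] = 0.0432
  p_C = [0.16] × [0.2] = 0.032
  p_D = [0.17] × [0.07] = 0.0119
Weight by the priors:
  π_A·p_A = 0.42 × 0.0217 = 0.009114
  π_B·p_B = 0.30 × 0.0432 = 0.01296
  π_C·p_C = 0.08 × 0.032 = 0.00256
  π_D·p_D = 0.20 × 0.0119 = 0.00238
Sum: 0.009114 + 0.01296 + 0.00256 + 0.00238 = 0.027014
P(Language D | x) ≈ 0.088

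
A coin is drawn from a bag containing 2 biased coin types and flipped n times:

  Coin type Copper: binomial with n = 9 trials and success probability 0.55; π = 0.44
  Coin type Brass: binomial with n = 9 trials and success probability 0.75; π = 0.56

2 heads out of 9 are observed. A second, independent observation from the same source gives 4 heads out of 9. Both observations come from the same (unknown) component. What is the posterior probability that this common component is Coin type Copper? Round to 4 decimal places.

0.9930

P(component k | x) = P(Z=k)·f_k(x) / marginal(x), where marginal(x) = Σ_j P(Z=j)·f_j(x).
Since both observations come from the same component, the likelihood for component k is f_k(x₁)·f_k(x₂).
  f_Copper = [0.0406926] × [0.212757] = 0.00865764
  f_Brass = [0.00123596] × [0.0389328] = 4.81195e-05
Multiply by the mixture weights:
  P(Z=Copper)·f_Copper = 0.44 × 0.00865764 = 0.00380936
  P(Z=Brass)·f_Brass = 0.56 × 4.81195e-05 = 2.69469e-05
Normaliser: 0.00380936 + 2.69469e-05 = 0.00383631
P(Coin type Copper | x) = 0.00380936 / 0.00383631 ≈ 0.9930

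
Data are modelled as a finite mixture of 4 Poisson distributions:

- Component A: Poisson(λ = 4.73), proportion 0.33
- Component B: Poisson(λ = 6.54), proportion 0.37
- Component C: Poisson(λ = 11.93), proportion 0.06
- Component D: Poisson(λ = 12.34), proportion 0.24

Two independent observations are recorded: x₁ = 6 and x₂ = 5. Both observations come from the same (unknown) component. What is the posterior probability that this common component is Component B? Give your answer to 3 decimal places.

0.512

Posterior ∝ prior × likelihood, so P(k | x) ∝ π_k f_k(x); normalise over all components.
Since both observations come from the same component, the likelihood for component k is f_k(x₁)·f_k(x₂).
  p_A = [e^(−4.73)·4.73^6/6! = 0.137284] × [0.174145] = 0.0239074
  p_B = [e^(−6.54)·6.54^6/6! = 0.156981] × [0.14402] = 0.0226084
  p_C = [e^(−11.93)·11.93^6/6! = 0.0263862] × [0.0132705] = 0.000350159
  p_D = [e^(−12.34)·12.34^6/6! = 0.0214469] × [0.010428] = 0.000223648
Multiply by the mixture weights:
  π_A·p_A = 0.33 × 0.0239074 = 0.00788945
  π_B·p_B = 0.37 × 0.0226084 = 0.0083651
  π_C·p_C = 0.06 × 0.000350159 = 2.10095e-05
  π_D·p_D = 0.24 × 0.000223648 = 5.36755e-05
Denominator: 0.00788945 + 0.0083651 + 2.10095e-05 + 5.36755e-05 = 0.0163292
So the posterior for Component B is 0.0083651 / 0.0163292 ≈ 0.512.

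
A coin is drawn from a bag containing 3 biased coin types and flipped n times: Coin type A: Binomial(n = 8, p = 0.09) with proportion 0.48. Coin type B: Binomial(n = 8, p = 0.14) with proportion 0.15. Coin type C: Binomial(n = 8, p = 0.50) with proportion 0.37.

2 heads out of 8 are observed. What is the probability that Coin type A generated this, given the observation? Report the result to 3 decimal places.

0.456

Posterior ∝ prior × likelihood, so P(k | x) ∝ π_k f_k(x); normalise over all components.
Evaluate each component's likelihood at the observed value:
  L_A = 0.128793
  L_B = 0.222026
  L_C = 0.109375
Multiply by the mixture weights:
  π_A·L_A = 0.48 × 0.128793 = 0.0618205
  π_B·L_B = 0.15 × 0.222026 = 0.033304
  π_C·L_C = 0.37 × 0.109375 = 0.0404687
Normaliser: 0.0618205 + 0.033304 + 0.0404687 = 0.135593
So the posterior for Coin type A is 0.0618205 / 0.135593 ≈ 0.456.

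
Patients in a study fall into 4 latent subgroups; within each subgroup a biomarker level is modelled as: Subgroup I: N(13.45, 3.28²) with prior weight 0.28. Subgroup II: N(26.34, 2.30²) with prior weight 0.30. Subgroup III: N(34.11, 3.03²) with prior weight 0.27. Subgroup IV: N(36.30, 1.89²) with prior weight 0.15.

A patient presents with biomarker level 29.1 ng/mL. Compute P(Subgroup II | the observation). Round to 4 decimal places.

Posterior ∝ prior × likelihood, so P(k | x) ∝ π_k f_k(x); normalise over all components.
Component likelihoods at x = 29.1 ng/mL:
  f_I = (1/(3.28·√(2π)))·exp(−(29.1−13.45)²/(2·3.28²)) = 0.121629·exp(-11.38285) = 1.38525e-06
  f_II = (1/(2.30·√(2π)))·exp(−(29.1−26.34)²/(2·2.30²)) = 0.173453·exp(-0.72000) = 0.0844287
  f_III = (1/(3.03·√(2π)))·exp(−(29.1−34.11)²/(2·3.03²)) = 0.131664·exp(-1.36697) = 0.0335582
  f_IV = (1/(1.89·√(2π)))·exp(−(29.1−36.30)²/(2·1.89²)) = 0.211081·exp(-7.25624) = 0.000148972
Multiply by the mixture weights:
  π_I·f_I = 0.28 × 1.38525e-06 = 3.87869e-07
  π_II·f_II = 0.30 × 0.0844287 = 0.0253286
  π_III·f_III = 0.27 × 0.0335582 = 0.00906071
  π_IV·f_IV = 0.15 × 0.000148972 = 2.23458e-05
Evidence: 3.87869e-07 + 0.0253286 + 0.00906071 + 2.23458e-05 = 0.0344121
So the posterior for Subgroup II is 0.0253286 / 0.0344121 ≈ 0.7360.

0.7360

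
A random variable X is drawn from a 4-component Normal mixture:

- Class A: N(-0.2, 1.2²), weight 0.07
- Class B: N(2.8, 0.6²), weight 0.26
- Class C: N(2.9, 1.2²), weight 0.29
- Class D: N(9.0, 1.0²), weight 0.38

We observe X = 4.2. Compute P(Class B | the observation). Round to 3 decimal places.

By Bayes' theorem, P(k | x) = P(Z=k) f_k(x) / Σ_j P(Z=j) f_j(x).
Component likelihoods at x = 4.2:
  p_A = (1/(1.2·√(2π)))·exp(−(4.2−-0.2)²/(2·1.2²)) = 0.332452·exp(-6.72222) = 0.000400226
  p_B = (1/(0.6·√(2π)))·exp(−(4.2−2.8)²/(2·0.6²)) = 0.664904·exp(-2.72222) = 0.0437031
  p_C = (1/(1.2·√(2π)))·exp(−(4.2−2.9)²/(2·1.2²)) = 0.332452·exp(-0.58681) = 0.184877
  p_D = (1/(1.0·√(2π)))·exp(−(4.2−9.0)²/(2·1.0²)) = 0.398942·exp(-11.52000) = 3.9613e-06
Weight by the priors:
  P(Z=A)·p_A = 0.07 × 0.000400226 = 2.80158e-05
  P(Z=B)·p_B = 0.26 × 0.0437031 = 0.0113628
  P(Z=C)·p_C = 0.29 × 0.184877 = 0.0536143
  P(Z=D)·p_D = 0.38 × 3.9613e-06 = 1.50529e-06
Denominator: 2.80158e-05 + 0.0113628 + 0.0536143 + 1.50529e-06 = 0.0650066
So the posterior for Class B is 0.0113628 / 0.0650066 ≈ 0.175.

0.175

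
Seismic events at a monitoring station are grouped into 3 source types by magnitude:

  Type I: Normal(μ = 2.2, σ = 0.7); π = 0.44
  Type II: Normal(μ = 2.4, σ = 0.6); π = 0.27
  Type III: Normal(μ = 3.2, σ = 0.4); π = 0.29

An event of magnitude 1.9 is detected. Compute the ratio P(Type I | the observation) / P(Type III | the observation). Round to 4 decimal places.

Posterior odds = (w_i f_i(x)) / (w_j f_j(x)); the normalising sum cancels.
Evaluate each component's likelihood at the observed value:
  L_I = (1/(0.7·√(2π)))·exp(−(1.9−2.2)²/(2·0.7²)) = 0.569918·exp(-0.09184) = 0.51991
  L_II = (1/(0.6·√(2π)))·exp(−(1.9−2.4)²/(2·0.6²)) = 0.664904·exp(-0.34722) = 0.469853
  L_III = (1/(0.4·√(2π)))·exp(−(1.9−3.2)²/(2·0.4²)) = 0.997356·exp(-5.28125) = 0.00507262
Posterior odds = (w_I·L_I) / (w_III·L_III) = (0.44·0.51991) / (0.29·0.00507262) = 0.22876 / 0.00147106 ≈ 155.5071

155.5071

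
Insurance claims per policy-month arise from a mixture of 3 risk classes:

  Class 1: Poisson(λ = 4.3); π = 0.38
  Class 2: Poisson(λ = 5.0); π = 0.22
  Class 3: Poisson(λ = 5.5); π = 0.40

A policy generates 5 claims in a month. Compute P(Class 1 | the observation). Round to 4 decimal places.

The responsibility of component k is w_k f_k(x) divided by Σ_j w_j f_j(x).
Poisson probabilities:
  f_1 = e^(−4.3)·4.3^5/5! = 0.166224
  f_2 = e^(−5.0)·5.0^5/5! = 0.175467
  f_3 = e^(−5.5)·5.5^5/5! = 0.171401
Multiply by the mixture weights:
  w_1·f_1 = 0.38 × 0.166224 = 0.0631653
  w_2·f_2 = 0.22 × 0.175467 = 0.0386028
  w_3·f_3 = 0.40 × 0.171401 = 0.0685603
Sum: 0.0631653 + 0.0386028 + 0.0685603 = 0.170328
P(Class 1 | data) = 0.0631653 / 0.170328 ≈ 0.3708

0.3708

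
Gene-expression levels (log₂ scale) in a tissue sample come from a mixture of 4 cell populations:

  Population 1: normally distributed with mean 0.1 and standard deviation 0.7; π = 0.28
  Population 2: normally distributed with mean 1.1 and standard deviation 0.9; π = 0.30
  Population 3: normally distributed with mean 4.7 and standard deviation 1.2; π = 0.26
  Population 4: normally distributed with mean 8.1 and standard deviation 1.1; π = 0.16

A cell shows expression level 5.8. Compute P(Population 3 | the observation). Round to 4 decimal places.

Posterior ∝ prior × likelihood, so P(k | x) ∝ π_k f_k(x); normalise over all components.
Evaluate each component's likelihood at the observed value:
  f_1 = (1/(0.7·√(2π)))·exp(−(5.8−0.1)²/(2·0.7²)) = 0.569918·exp(-33.15306) = 2.27835e-15
  f_2 = (1/(0.9·√(2π)))·exp(−(5.8−1.1)²/(2·0.9²)) = 0.443269·exp(-13.63580) = 5.30535e-07
  f_3 = (1/(1.2·√(2π)))·exp(−(5.8−4.7)²/(2·1.2²)) = 0.332452·exp(-0.42014) = 0.218406
  f_4 = (1/(1.1·√(2π)))·exp(−(5.8−8.1)²/(2·1.1²)) = 0.362675·exp(-2.18595) = 0.0407541
Prior × likelihood for each component:
  π_1·f_1 = 0.28 × 2.27835e-15 = 6.37938e-16
  π_2·f_2 = 0.30 × 5.30535e-07 = 1.5916e-07
  π_3·f_3 = 0.26 × 0.218406 = 0.0567856
  π_4·f_4 = 0.16 × 0.0407541 = 0.00652065
Marginal: 6.37938e-16 + 1.5916e-07 + 0.0567856 + 0.00652065 = 0.0633064
Responsibility of Population 3: 0.0567856 / 0.0633064 ≈ 0.8970

0.8970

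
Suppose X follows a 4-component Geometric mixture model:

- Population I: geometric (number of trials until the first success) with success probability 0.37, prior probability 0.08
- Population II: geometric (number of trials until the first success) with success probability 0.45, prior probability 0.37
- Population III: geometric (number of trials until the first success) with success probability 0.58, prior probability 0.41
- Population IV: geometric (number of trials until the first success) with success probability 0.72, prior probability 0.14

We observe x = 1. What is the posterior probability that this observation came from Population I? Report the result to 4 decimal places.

0.0554

Posterior ∝ prior × likelihood, so P(k | x) ∝ π_k f_k(x); normalise over all components.
Evaluate each component's likelihood at the observed value:
  L_I = 0.37·(1−0.37)^0 = 0.37·1 = 0.37
  L_II = 0.45·(1−0.45)^0 = 0.45·1 = 0.45
  L_III = 0.58·(1−0.58)^0 = 0.58·1 = 0.58
  L_IV = 0.72·(1−0.72)^0 = 0.72·1 = 0.72
Multiply by the mixture weights:
  π_I·L_I = 0.08 × 0.37 = 0.0296
  π_II·L_II = 0.37 × 0.45 = 0.1665
  π_III·L_III = 0.41 × 0.58 = 0.2378
  π_IV·L_IV = 0.14 × 0.72 = 0.1008
Sum: 0.0296 + 0.1665 + 0.2378 + 0.1008 = 0.5347
So the posterior for Population I is 0.0296 / 0.5347 ≈ 0.0554.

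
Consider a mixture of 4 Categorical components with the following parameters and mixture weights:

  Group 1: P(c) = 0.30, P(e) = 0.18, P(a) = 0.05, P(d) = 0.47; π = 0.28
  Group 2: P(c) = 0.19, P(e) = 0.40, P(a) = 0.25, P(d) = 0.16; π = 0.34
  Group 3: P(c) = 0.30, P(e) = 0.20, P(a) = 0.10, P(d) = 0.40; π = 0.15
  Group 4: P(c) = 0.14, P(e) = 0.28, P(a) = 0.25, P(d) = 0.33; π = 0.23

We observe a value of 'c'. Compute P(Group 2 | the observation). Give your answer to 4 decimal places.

0.2861

The responsibility of component k is w_k f_k(x) divided by Σ_j w_j f_j(x).
Component likelihoods at x = 'c':
  L_1 = P(c | comp) = 0.30
  L_2 = P(c | comp) = 0.19
  L_3 = P(c | comp) = 0.30
  L_4 = P(c | comp) = 0.14
Unnormalised posteriors:
  w_1·L_1 = 0.28 × 0.3 = 0.084
  w_2·L_2 = 0.34 × 0.19 = 0.0646
  w_3·L_3 = 0.15 × 0.3 = 0.045
  w_4·L_4 = 0.23 × 0.14 = 0.0322
Evidence: 0.084 + 0.0646 + 0.045 + 0.0322 = 0.2258
Responsibility of Group 2: 0.0646 / 0.2258 ≈ 0.2861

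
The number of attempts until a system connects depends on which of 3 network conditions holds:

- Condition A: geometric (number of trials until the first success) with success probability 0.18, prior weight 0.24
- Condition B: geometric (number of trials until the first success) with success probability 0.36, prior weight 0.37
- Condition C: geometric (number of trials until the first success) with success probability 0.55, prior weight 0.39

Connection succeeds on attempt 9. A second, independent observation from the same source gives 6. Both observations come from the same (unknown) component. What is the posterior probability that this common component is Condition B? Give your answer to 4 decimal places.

0.1964

By Bayes' theorem, P(k | x) = w_k f_k(x) / Σ_j w_j f_j(x).
Since both observations come from the same component, the likelihood for component k is f_k(x₁)·f_k(x₂).
  p_A = [0.0367945] × [0.0667332] = 0.00245542
  p_B = [0.0101331] × [0.0386547] = 0.000391692
  p_C = [0.000924832] × [0.010149] = 9.38616e-06
Unnormalised posteriors:
  w_A·p_A = 0.24 × 0.00245542 = 0.0005893
  w_B·p_B = 0.37 × 0.000391692 = 0.000144926
  w_C·p_C = 0.39 × 9.38616e-06 = 3.6606e-06
Normaliser: 0.0005893 + 0.000144926 + 3.6606e-06 = 0.000737886
P(Condition B | x₁,x₂) = 0.000144926 / 0.000737886 ≈ 0.1964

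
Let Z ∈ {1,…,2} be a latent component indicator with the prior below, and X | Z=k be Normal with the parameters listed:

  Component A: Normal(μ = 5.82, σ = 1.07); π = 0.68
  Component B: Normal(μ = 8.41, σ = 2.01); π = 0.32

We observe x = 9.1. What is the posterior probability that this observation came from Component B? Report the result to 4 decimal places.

0.9629

By Bayes' theorem, P(k | x) = π_k f_k(x) / Σ_j π_j f_j(x).
Component likelihoods at x = 9.1:
  f_A = 0.00339654
  f_B = 0.187122
Weight by the priors:
  π_A·f_A = 0.68 × 0.00339654 = 0.00230965
  π_B·f_B = 0.32 × 0.187122 = 0.059879
Denominator: 0.00230965 + 0.059879 = 0.0621886
Responsibility of Component B: 0.059879 / 0.0621886 ≈ 0.9629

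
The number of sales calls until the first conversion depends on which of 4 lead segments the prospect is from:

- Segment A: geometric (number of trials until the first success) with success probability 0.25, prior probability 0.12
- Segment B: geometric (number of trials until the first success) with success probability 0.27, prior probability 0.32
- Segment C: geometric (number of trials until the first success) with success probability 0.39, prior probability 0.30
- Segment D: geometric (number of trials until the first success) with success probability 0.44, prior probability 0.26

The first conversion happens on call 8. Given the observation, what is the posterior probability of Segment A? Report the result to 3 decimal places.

By Bayes' theorem, P(k | x) = P(Z=k) f_k(x) / Σ_j P(Z=j) f_j(x).
Component likelihoods at x = 8:
  p_A = 0.033371
  p_B = 0.029828
  p_C = 0.0122567
  p_D = 0.00759922
Multiply by the mixture weights:
  P(Z=A)·p_A = 0.12 × 0.033371 = 0.00400452
  P(Z=B)·p_B = 0.32 × 0.029828 = 0.00954495
  P(Z=C)·p_C = 0.30 × 0.0122567 = 0.00367701
  P(Z=D)·p_D = 0.26 × 0.00759922 = 0.0019758
Denominator: 0.00400452 + 0.00954495 + 0.00367701 + 0.0019758 = 0.0192023
So the posterior for Segment A is 0.00400452 / 0.0192023 ≈ 0.209.

0.209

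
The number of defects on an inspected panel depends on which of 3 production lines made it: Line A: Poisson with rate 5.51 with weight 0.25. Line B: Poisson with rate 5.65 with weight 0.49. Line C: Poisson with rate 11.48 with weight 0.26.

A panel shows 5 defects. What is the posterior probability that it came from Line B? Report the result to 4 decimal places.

0.6363

P(component k | x) = π_k·f_k(x) / marginal(x), where marginal(x) = Σ_j π_j·f_j(x).
Poisson probabilities:
  L_A = 0.171244
  L_B = 0.168771
  L_C = 0.0171723
Multiply by the mixture weights:
  π_A·L_A = 0.25 × 0.171244 = 0.0428109
  π_B·L_B = 0.49 × 0.168771 = 0.0826977
  π_C·L_C = 0.26 × 0.0171723 = 0.00446479
Sum: 0.0428109 + 0.0826977 + 0.00446479 = 0.129973
P(Line B | the observation) = 0.0826977 / 0.129973 ≈ 0.6363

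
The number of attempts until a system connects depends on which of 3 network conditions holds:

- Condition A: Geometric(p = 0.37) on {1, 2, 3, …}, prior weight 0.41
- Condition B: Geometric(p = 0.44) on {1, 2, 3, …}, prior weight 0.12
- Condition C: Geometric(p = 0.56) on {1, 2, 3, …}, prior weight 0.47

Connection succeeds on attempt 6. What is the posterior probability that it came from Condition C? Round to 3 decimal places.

0.195

P(component k | x) = π_k·f_k(x) / marginal(x), where marginal(x) = Σ_j π_j·f_j(x).
Component likelihoods at x = 6:
  p_A = 0.37·(1−0.37)^5 = 0.37·0.0992437 = 0.0367202
  p_B = 0.44·(1−0.44)^5 = 0.44·0.0550732 = 0.0242322
  p_C = 0.56·(1−0.56)^5 = 0.56·0.0164916 = 0.00923531
Prior × likelihood for each component:
  π_A·p_A = 0.41 × 0.0367202 = 0.0150553
  π_B·p_B = 0.12 × 0.0242322 = 0.00290786
  π_C·p_C = 0.47 × 0.00923531 = 0.0043406
Marginal: 0.0150553 + 0.00290786 + 0.0043406 = 0.0223037
P(Condition C | 6) ≈ 0.195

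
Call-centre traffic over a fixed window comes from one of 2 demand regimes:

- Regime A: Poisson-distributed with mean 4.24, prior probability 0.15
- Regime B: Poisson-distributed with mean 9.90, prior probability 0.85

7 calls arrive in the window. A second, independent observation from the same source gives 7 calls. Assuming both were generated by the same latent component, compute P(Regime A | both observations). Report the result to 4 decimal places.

P(component k | x) = w_k·f_k(x) / marginal(x), where marginal(x) = Σ_j w_j·f_j(x).
Since both observations come from the same component, the likelihood for component k is f_k(x₁)·f_k(x₂).
  f_A = [e^(−4.24)·4.24^7/7! = 0.0704242] × [0.0704242] = 0.00495957
  f_B = [e^(−9.90)·9.90^7/7! = 0.0927898] × [0.0927898] = 0.00860996
Multiply by the mixture weights:
  w_A·f_A = 0.15 × 0.00495957 = 0.000743935
  w_B·f_B = 0.85 × 0.00860996 = 0.00731846
Denominator: 0.000743935 + 0.00731846 = 0.0080624
Responsibility of Regime A: 0.000743935 / 0.0080624 ≈ 0.0923

0.0923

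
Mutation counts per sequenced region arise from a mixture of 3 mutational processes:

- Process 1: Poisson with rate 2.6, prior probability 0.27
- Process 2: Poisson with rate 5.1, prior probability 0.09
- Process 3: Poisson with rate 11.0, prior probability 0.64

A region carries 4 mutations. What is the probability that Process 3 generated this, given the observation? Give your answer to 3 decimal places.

The responsibility of component k is P(Z=k) f_k(x) divided by Σ_j P(Z=j) f_j(x).
Poisson probabilities:
  p_1 = e^(−2.6)·2.6^4/4! = 0.141422
  p_2 = e^(−5.1)·5.1^4/4! = 0.171857
  p_3 = e^(−11.0)·11.0^4/4! = 0.0101887
Multiply by the mixture weights:
  P(Z=1)·p_1 = 0.27 × 0.141422 = 0.0381839
  P(Z=2)·p_2 = 0.09 × 0.171857 = 0.0154671
  P(Z=3)·p_3 = 0.64 × 0.0101887 = 0.00652079
Denominator: 0.0381839 + 0.0154671 + 0.00652079 = 0.0601718
Responsibility of Process 3: 0.00652079 / 0.0601718 ≈ 0.108

0.108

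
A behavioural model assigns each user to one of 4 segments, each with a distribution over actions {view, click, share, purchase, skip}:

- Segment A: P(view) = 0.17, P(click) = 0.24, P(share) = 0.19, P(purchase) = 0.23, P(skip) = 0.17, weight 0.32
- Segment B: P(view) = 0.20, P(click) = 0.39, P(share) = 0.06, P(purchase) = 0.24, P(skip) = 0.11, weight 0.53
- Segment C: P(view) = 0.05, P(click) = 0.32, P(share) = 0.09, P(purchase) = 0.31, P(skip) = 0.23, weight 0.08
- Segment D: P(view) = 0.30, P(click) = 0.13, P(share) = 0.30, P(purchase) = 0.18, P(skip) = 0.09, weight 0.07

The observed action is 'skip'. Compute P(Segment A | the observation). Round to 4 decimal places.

Posterior ∝ prior × likelihood, so P(k | x) ∝ π_k f_k(x); normalise over all components.
Evaluate each component's likelihood at the observed value:
  L_A = 0.17
  L_B = 0.11
  L_C = 0.23
  L_D = 0.09
Multiply by the mixture weights:
  π_A·L_A = 0.32 × 0.17 = 0.0544
  π_B·L_B = 0.53 × 0.11 = 0.0583
  π_C·L_C = 0.08 × 0.23 = 0.0184
  π_D·L_D = 0.07 × 0.09 = 0.0063
Marginal: 0.0544 + 0.0583 + 0.0184 + 0.0063 = 0.1374
P(Segment A | 'skip') ≈ 0.3959

0.3959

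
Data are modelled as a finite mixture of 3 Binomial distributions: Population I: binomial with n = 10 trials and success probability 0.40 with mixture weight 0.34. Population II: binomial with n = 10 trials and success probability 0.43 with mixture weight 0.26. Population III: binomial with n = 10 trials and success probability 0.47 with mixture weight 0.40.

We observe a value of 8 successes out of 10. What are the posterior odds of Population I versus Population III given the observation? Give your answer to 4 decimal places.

0.2998

Since P(k|x) ∝ w_k f_k(x), the posterior odds are w_i f_i(x) / (w_j f_j(x)).
Evaluate each component's likelihood at the observed value:
  f_I = C(10,8)·0.40^8·0.60^2 = 45·0.00065536·0.36 = 0.0106168
  f_II = C(10,8)·0.43^8·0.57^2 = 45·0.00116882·0.3249 = 0.0170887
  f_III = C(10,8)·0.47^8·0.53^2 = 45·0.00238113·0.2809 = 0.0300987
0.00360972 / 0.0120395 ≈ 0.2998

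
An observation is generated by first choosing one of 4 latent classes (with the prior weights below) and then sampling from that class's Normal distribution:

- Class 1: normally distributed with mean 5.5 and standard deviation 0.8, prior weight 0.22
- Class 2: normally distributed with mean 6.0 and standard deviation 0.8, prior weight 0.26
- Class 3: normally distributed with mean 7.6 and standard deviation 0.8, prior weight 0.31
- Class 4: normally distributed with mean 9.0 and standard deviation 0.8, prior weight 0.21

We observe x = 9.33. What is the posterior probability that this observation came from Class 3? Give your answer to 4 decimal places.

By Bayes' theorem, P(k | x) = P(Z=k) f_k(x) / Σ_j P(Z=j) f_j(x).
Normal densities:
  L_1 = (1/(0.8·√(2π)))·exp(−(9.33−5.5)²/(2·0.8²)) = 0.498678·exp(-11.46008) = 5.2574e-06
  L_2 = (1/(0.8·√(2π)))·exp(−(9.33−6.0)²/(2·0.8²)) = 0.498678·exp(-8.66320) = 8.61864e-05
  L_3 = (1/(0.8·√(2π)))·exp(−(9.33−7.6)²/(2·0.8²)) = 0.498678·exp(-2.33820) = 0.0481229
  L_4 = (1/(0.8·√(2π)))·exp(−(9.33−9.0)²/(2·0.8²)) = 0.498678·exp(-0.08508) = 0.458006
Weight by the priors:
  P(Z=1)·L_1 = 0.22 × 5.2574e-06 = 1.15663e-06
  P(Z=2)·L_2 = 0.26 × 8.61864e-05 = 2.24085e-05
  P(Z=3)·L_3 = 0.31 × 0.0481229 = 0.0149181
  P(Z=4)·L_4 = 0.21 × 0.458006 = 0.0961812
Normaliser: 1.15663e-06 + 2.24085e-05 + 0.0149181 + 0.0961812 = 0.111123
Responsibility of Class 3: 0.0149181 / 0.111123 ≈ 0.1342

0.1342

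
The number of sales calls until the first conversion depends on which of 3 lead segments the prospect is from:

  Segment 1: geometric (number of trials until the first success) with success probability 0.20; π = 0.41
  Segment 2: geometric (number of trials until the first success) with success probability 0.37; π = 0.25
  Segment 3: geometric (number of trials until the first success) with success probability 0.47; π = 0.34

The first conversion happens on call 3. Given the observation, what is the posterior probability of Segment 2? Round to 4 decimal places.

0.2738

Posterior ∝ prior × likelihood, so P(k | x) ∝ w_k f_k(x); normalise over all components.
Geometric probabilities:
  L_1 = 0.128
  L_2 = 0.146853
  L_3 = 0.132023
Prior × likelihood for each component:
  w_1·L_1 = 0.41 × 0.128 = 0.05248
  w_2·L_2 = 0.25 × 0.146853 = 0.0367133
  w_3·L_3 = 0.34 × 0.132023 = 0.0448878
Sum: 0.05248 + 0.0367133 + 0.0448878 = 0.134081
So the posterior for Segment 2 is 0.0367133 / 0.134081 ≈ 0.2738.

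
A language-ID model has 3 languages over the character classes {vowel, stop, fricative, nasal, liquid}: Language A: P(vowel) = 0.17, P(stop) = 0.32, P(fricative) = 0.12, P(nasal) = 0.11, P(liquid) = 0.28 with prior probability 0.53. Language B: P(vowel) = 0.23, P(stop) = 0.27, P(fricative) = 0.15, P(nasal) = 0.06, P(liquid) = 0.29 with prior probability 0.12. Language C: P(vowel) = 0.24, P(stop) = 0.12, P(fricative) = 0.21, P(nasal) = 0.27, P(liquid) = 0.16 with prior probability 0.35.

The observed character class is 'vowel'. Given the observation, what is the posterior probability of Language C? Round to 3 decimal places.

P(component k | x) = w_k·f_k(x) / marginal(x), where marginal(x) = Σ_j w_j·f_j(x).
Categorical probabilities:
  f_A = 0.17
  f_B = 0.23
  f_C = 0.24
Multiply by the mixture weights:
  w_A·f_A = 0.53 × 0.17 = 0.0901
  w_B·f_B = 0.12 × 0.23 = 0.0276
  w_C·f_C = 0.35 × 0.24 = 0.084
Normaliser: 0.0901 + 0.0276 + 0.084 = 0.2017
Responsibility of Language C: 0.084 / 0.2017 ≈ 0.416

0.416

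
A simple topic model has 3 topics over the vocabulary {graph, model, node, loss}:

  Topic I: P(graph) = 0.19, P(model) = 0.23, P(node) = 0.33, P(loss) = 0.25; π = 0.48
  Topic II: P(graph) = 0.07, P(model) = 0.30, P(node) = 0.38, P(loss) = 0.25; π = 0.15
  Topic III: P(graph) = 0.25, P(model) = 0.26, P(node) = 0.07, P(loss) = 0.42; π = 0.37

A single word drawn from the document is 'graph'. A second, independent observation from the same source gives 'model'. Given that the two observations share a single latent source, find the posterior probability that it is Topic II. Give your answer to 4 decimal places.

Apply Bayes' rule: the posterior for each component is proportional to its prior times its likelihood at x.
Since both observations come from the same component, the likelihood for component k is f_k(x₁)·f_k(x₂).
  L_I = [P(graph | comp) = 0.19] × [0.23] = 0.0437
  L_II = [P(graph | comp) = 0.07] × [0.3] = 0.021
  L_III = [P(graph | comp) = 0.25] × [0.26] = 0.065
Unnormalised posteriors:
  P(Z=I)·L_I = 0.48 × 0.0437 = 0.020976
  P(Z=II)·L_II = 0.15 × 0.021 = 0.00315
  P(Z=III)·L_III = 0.37 × 0.065 = 0.02405
Normaliser: 0.020976 + 0.00315 + 0.02405 = 0.048176
P(Topic II | x₁, x₂) = 0.00315 / 0.048176 ≈ 0.0654

0.0654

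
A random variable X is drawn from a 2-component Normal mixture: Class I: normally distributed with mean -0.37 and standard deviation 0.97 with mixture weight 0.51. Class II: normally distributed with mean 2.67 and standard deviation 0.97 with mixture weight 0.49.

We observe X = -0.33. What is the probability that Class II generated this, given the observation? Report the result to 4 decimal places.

0.0080

Posterior ∝ prior × likelihood, so P(k | x) ∝ π_k f_k(x); normalise over all components.
Evaluate each component's likelihood at the observed value:
  L_I = 0.410931
  L_II = 0.00344396
Unnormalised posteriors:
  π_I·L_I = 0.51 × 0.410931 = 0.209575
  π_II·L_II = 0.49 × 0.00344396 = 0.00168754
Evidence: 0.209575 + 0.00168754 = 0.211262
Responsibility of Class II: 0.00168754 / 0.211262 ≈ 0.0080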